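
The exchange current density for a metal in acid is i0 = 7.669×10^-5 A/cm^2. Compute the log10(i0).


i0 = 7.669×10^-5 A/cm^2
log10(i0) = -4.115

-4.115


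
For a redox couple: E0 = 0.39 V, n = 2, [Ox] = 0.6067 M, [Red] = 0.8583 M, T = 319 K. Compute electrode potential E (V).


Apply the Nernst equation: E = E0 + (RT/nF)*ln([Ox]/[Red])
Step 1: RT/nF = 8.314*319/(2*96485) = 0.01374393 V
Step 2: [Ox]/[Red] = 0.6067/0.8583 = 0.706862
Step 3: ln(0.706862) = -0.34692
Step 4: correction = 0.01374393 * -0.34692 = -0.0048 V
E = 0.39 + -0.0048 = 0.3852 V

0.3852 V


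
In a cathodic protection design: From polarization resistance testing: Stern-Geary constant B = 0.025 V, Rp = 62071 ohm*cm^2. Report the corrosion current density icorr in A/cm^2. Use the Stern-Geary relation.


Apply the Stern-Geary relation: icorr = B / Rp
icorr = 0.025 / 62071 = 4.028×10^-7 A/cm^2

4.028×10^-7 A/cm^2


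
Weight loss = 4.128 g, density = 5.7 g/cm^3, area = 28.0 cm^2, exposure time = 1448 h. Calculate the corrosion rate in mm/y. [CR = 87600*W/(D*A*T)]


Apply the mm/y weight-loss relation: CR = 87600 * W / (D * A * T)
Numerator: 87600 * 4.128 = 361612.8
Denominator: 5.7 * 28.0 * 1448 = 231100.8
CR = 361612.8 / 231100.8 = 1.56474 mm/y

1.56474 mm/y


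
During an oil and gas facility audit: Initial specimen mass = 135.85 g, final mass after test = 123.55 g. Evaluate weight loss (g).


Weight loss = initial − final
WL = 135.85 − 123.55 = 12.3 g

12.3 g


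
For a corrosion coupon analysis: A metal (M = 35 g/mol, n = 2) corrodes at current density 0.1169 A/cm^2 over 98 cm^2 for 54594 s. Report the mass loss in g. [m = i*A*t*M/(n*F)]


Apply Faraday's law: m = i*A*t*M / (n*F)
Total charge passed Q = i*A*t = 0.1169*98*54594 = 625439.7828 C
m = Q*M/(n*F) = 625439.7828*35/(2*96485) = 113.439 g

113.439 g


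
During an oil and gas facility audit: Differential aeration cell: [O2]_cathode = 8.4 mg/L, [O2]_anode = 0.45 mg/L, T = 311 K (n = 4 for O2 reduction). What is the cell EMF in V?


Apply the Nernst concentration-cell relation: E = (RT/nF)*ln(C_cathode/C_anode)
RT/nF = 8.314*311/(4*96485) = 0.00669963 V
ln(8.4/0.45) = 2.92674
E = 0.00669963 * 2.92674 = 0.01961 V

0.01961 V


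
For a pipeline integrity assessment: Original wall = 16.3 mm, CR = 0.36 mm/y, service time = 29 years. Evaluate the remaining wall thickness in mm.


Remaining wall = original − CR × time
t = 16.3 − 0.36*29 = 16.3 − 10.44 = 5.86 mm

5.86 mm


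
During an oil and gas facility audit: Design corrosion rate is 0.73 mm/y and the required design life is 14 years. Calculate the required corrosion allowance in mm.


Corrosion allowance = CR × design life
CA = 0.73 * 14 = 10.22 mm

10.22 mm


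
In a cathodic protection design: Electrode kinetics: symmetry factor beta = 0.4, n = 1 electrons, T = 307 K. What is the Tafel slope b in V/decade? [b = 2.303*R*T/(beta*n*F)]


Apply the Tafel slope relation: b = 2.303*R*T/(beta*n*F)
Numerator: 2.303 * 8.314 * 307 = 5878.17
Denominator: 0.4 * 1 * 96485 = 38594.0
b = 5878.17 / 38594.0 = 0.1523 V/decade

0.1523 V/decade


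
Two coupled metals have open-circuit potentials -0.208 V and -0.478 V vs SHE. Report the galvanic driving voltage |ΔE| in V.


Driving voltage is the absolute potential difference.
|ΔE| = |-0.208 − (-0.478)| = 0.27 V

0.27 V


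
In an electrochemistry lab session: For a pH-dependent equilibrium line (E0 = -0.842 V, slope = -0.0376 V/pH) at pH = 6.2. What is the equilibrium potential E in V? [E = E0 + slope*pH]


Apply the Pourbaix line equation: E = E0 + slope*pH
E = -0.842 + (-0.0376)*6.2 = -0.842 + (-0.23312) = -1.07512 V
Rounded to 3 decimal places: E = -1.075 V

-1.075 V


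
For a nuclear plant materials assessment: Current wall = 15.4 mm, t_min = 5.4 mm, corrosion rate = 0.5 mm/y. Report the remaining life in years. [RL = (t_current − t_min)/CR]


Apply the remaining-life relation: RL = (t_current − t_min) / CR
RL = (15.4 − 5.4) / 0.5 = 10.0 / 0.5 = 20.0 years

20.0 years


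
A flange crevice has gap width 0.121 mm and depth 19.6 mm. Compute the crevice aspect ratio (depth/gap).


Aspect ratio = depth / gap
Ratio = 19.6 / 0.121 = 162.0

162.0


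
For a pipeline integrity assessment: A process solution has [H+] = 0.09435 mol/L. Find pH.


pH = −log10[H+]
pH = −log10(0.09435) = 1.03

1.03


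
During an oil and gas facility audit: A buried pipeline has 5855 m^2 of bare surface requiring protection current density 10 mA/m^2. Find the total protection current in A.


I = area * current density, then convert mA → A (÷1000)
I = 5855 * 10 / 1000 = 58.55 A

58.55 A


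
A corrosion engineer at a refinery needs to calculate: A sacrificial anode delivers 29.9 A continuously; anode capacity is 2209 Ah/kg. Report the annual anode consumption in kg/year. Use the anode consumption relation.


Annual consumption = current * hours per year / capacity
Rate = 29.9 * 8760 / 2209 = 118.6 kg/year

118.6 kg/year


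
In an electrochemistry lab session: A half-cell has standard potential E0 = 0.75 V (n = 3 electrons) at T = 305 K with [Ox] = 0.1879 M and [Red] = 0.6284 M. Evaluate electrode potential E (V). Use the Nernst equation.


Apply the Nernst equation: E = E0 + (RT/nF)*ln([Ox]/[Red])
Step 1: RT/nF = 8.314*305/(3*96485) = 0.0087605 V
Step 2: [Ox]/[Red] = 0.1879/0.6284 = 0.299013
Step 3: ln(0.299013) = -1.207268
Step 4: correction = 0.0087605 * -1.207268 = -0.011 V
E = 0.75 + -0.011 = 0.739 V

0.739 V


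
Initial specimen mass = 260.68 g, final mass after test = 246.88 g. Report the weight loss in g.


Weight loss = initial − final
WL = 260.68 − 246.88 = 13.8 g

13.8 g


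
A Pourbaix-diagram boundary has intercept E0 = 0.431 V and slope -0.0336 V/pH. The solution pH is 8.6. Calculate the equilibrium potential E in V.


Apply the Pourbaix line equation: E = E0 + slope*pH
E = 0.431 + (-0.0336)*8.6 = 0.431 + (-0.28896) = 0.14204 V
Rounded to 4 decimal places: E = 0.1420 V

0.1420 V


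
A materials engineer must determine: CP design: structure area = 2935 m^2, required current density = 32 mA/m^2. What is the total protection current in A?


I = area * current density, then convert mA → A (÷1000)
I = 2935 * 32 / 1000 = 93.92 A

93.92 A


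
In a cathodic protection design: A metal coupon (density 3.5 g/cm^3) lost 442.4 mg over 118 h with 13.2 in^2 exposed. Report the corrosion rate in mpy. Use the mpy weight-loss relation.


Apply the mpy weight-loss relation: CR = 534 * W / (D * A * T)
Numerator: 534 * 442.4 = 236241.6
Denominator: 3.5 * 13.2 * 118 = 5451.6
CR = 236241.6 / 5451.6 = 43.334 mpy

43.334 mpy


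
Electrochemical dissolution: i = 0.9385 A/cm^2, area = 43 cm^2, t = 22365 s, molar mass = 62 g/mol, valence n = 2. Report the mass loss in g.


Apply Faraday's law: m = i*A*t*M / (n*F)
Total charge passed Q = i*A*t = 0.9385*43*22365 = 902550.7575 C
m = Q*M/(n*F) = 902550.7575*62/(2*96485) = 289.98366 g

289.98366 g


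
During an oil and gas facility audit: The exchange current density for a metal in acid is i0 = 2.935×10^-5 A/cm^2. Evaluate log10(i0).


i0 = 2.935×10^-5 A/cm^2
log10(i0) = -4.532

-4.532


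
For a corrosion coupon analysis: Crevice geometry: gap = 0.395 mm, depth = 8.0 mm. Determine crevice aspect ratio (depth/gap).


Aspect ratio = depth / gap
Ratio = 8.0 / 0.395 = 20.3

20.3


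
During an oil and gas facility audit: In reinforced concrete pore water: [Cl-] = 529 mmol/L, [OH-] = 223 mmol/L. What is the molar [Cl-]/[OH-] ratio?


Threshold parameter = [Cl-] / [OH-] (molar basis; both in mmol/L, so units cancel)
Ratio = 529 / 223 = 2.37

2.37


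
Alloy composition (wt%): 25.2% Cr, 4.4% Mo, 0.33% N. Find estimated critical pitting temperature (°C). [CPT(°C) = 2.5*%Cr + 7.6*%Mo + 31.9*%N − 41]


Apply the ASTM G48 empirical CPT estimate: CPT(°C) = 2.5*%Cr + 7.6*%Mo + 31.9*%N − 41
2.5*25.2 = 63; 7.6*4.4 = 33.44; 31.9*0.33 = 10.527
CPT = 63 + 33.44 + 10.527 − 41 = 65.967 °C
Rounded to 0.1 °C: CPT ≈ 66.0 °C

66.0 °C


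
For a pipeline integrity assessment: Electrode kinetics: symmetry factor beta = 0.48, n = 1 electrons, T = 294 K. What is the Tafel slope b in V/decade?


Apply the Tafel slope relation: b = 2.303*R*T/(beta*n*F)
Numerator: 2.303 * 8.314 * 294 = 5629.26
Denominator: 0.48 * 1 * 96485 = 46312.8
b = 5629.26 / 46312.8 = 0.1215 V/decade

0.1215 V/decade


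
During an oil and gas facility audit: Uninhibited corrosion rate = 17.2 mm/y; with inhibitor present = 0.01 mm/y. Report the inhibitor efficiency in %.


Apply the inhibitor-efficiency definition: IE = (CR_blank − CR_inh)/CR_blank × 100
IE = (17.2 − 0.01) / 17.2 × 100
IE = 17.19 / 17.2 × 100 = 99.9 %

99.9 %


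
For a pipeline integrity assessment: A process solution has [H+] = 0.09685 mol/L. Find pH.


pH = −log10[H+]
pH = −log10(0.09685) = 1.01

1.01


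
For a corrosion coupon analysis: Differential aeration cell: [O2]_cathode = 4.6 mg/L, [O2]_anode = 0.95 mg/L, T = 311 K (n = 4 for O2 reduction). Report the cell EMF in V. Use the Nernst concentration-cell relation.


Apply the Nernst concentration-cell relation: E = (RT/nF)*ln(C_cathode/C_anode)
RT/nF = 8.314*311/(4*96485) = 0.00669963 V
ln(4.6/0.95) = 1.57735
E = 0.00669963 * 1.57735 = 0.01057 V

0.01057 V


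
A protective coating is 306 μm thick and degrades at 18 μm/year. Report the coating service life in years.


Service life = thickness / degradation rate
Life = 306 / 18 = 17.0 years

17.0 years


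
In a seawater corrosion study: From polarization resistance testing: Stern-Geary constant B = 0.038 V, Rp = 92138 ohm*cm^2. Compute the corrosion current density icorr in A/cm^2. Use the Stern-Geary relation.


Apply the Stern-Geary relation: icorr = B / Rp
icorr = 0.038 / 92138 = 4.124×10^-7 A/cm^2

4.124×10^-7 A/cm^2


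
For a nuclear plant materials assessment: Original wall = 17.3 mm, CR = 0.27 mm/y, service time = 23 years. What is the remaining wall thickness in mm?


Remaining wall = original − CR × time
t = 17.3 − 0.27*23 = 17.3 − 6.21 = 11.09 mm

11.09 mm


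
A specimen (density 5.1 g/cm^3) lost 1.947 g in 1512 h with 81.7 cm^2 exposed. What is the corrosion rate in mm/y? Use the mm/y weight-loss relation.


Apply the mm/y weight-loss relation: CR = 87600 * W / (D * A * T)
Numerator: 87600 * 1.947 = 170557.2
Denominator: 5.1 * 81.7 * 1512 = 630005.04
CR = 170557.2 / 630005.04 = 0.270724 mm/y

0.270724 mm/y


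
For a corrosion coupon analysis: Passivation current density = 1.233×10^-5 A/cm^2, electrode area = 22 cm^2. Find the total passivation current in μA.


I = i_pass * A, then convert A → μA (×10^6)
I = 1.233×10^-5 * 22 * 10^6 = 271.26 μA

271.26 μA


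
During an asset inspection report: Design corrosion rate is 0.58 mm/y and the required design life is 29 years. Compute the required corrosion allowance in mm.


Corrosion allowance = CR × design life
CA = 0.58 * 29 = 16.82 mm

16.82 mm


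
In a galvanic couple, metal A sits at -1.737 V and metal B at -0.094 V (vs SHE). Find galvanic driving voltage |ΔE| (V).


Driving voltage is the absolute potential difference.
|ΔE| = |-1.737 − (-0.094)| = 1.643 V

1.643 V


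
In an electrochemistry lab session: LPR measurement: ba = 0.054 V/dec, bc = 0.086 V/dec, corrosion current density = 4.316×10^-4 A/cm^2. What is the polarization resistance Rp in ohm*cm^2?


Apply the Stern-Geary equation: Rp = ba*bc / (2.303*icorr*(ba+bc))
ba*bc = 0.054*0.086 = 0.004644
ba+bc = 0.14; 2.303*icorr*(ba+bc) = 2.303*4.316×10^-4*0.14 = 1.3915647×10^-4
Rp = 0.004644 / 1.3915647×10^-4 = 33.4 ohm*cm^2

33.4 ohm*cm^2


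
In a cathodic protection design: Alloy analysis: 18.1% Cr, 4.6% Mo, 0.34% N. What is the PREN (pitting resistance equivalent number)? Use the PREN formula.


Apply the PREN formula: PREN = Cr + 3.3*Mo + 16*N
PREN = 18.1 + 3.3*4.6 + 16*0.34
PREN = 18.1 + 15.18 + 5.44 = 38.72

38.72


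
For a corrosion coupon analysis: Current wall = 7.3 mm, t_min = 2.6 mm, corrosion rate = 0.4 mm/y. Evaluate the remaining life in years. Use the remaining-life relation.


Apply the remaining-life relation: RL = (t_current − t_min) / CR
RL = (7.3 − 2.6) / 0.4 = 4.7 / 0.4 = 11.8 years

11.8 years


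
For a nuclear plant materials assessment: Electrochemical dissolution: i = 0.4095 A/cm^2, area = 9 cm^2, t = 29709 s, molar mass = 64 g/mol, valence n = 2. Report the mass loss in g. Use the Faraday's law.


Apply Faraday's law: m = i*A*t*M / (n*F)
Total charge passed Q = i*A*t = 0.4095*9*29709 = 109492.5195 C
m = Q*M/(n*F) = 109492.5195*64/(2*96485) = 36.314 g

36.314 g


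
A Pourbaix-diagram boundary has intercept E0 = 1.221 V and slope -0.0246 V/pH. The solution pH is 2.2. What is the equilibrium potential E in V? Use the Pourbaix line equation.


Apply the Pourbaix line equation: E = E0 + slope*pH
E = 1.221 + (-0.0246)*2.2 = 1.221 + (-0.05412) = 1.16688 V
Rounded to 4 decimal places: E = 1.1669 V

1.1669 V


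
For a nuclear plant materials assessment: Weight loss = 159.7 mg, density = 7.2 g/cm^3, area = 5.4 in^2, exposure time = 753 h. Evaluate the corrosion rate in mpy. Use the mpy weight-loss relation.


Apply the mpy weight-loss relation: CR = 534 * W / (D * A * T)
Numerator: 534 * 159.7 = 85279.8
Denominator: 7.2 * 5.4 * 753 = 29276.64
CR = 85279.8 / 29276.64 = 2.9129 mpy

2.9129 mpy


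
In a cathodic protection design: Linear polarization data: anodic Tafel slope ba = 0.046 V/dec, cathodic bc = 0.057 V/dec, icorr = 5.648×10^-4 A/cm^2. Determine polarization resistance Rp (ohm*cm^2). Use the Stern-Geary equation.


Apply the Stern-Geary equation: Rp = ba*bc / (2.303*icorr*(ba+bc))
ba*bc = 0.046*0.057 = 0.002622
ba+bc = 0.103; 2.303*icorr*(ba+bc) = 2.303*5.648×10^-4*0.103 = 1.3397564×10^-4
Rp = 0.002622 / 1.3397564×10^-4 = 19.57 ohm*cm^2

19.57 ohm*cm^2


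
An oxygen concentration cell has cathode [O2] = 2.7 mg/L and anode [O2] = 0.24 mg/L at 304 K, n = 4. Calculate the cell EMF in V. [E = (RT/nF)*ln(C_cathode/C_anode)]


Apply the Nernst concentration-cell relation: E = (RT/nF)*ln(C_cathode/C_anode)
RT/nF = 8.314*304/(4*96485) = 0.00654883 V
ln(2.7/0.24) = 2.42037
E = 0.00654883 * 2.42037 = 0.01585 V

0.01585 V


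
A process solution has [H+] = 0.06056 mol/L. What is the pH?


pH = −log10[H+]
pH = −log10(0.06056) = 1.22

1.22


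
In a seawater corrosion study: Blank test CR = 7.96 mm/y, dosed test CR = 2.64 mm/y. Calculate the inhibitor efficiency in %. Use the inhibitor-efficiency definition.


Apply the inhibitor-efficiency definition: IE = (CR_blank − CR_inh)/CR_blank × 100
IE = (7.96 − 2.64) / 7.96 × 100
IE = 5.32 / 7.96 × 100 = 66.8 %

66.8 %


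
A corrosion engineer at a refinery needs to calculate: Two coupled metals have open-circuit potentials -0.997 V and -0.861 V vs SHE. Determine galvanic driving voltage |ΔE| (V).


Driving voltage is the absolute potential difference.
|ΔE| = |-0.997 − (-0.861)| = 0.136 V

0.136 V


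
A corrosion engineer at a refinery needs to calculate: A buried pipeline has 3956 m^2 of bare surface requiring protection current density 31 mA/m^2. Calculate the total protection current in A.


I = area * current density, then convert mA → A (÷1000)
I = 3956 * 31 / 1000 = 122.64 A

122.64 A


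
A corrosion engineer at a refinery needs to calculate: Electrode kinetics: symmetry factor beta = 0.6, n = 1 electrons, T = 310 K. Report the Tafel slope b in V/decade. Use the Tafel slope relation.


Apply the Tafel slope relation: b = 2.303*R*T/(beta*n*F)
Numerator: 2.303 * 8.314 * 310 = 5935.61
Denominator: 0.6 * 1 * 96485 = 57891.0
b = 5935.61 / 57891.0 = 0.103 V/decade

0.103 V/decade


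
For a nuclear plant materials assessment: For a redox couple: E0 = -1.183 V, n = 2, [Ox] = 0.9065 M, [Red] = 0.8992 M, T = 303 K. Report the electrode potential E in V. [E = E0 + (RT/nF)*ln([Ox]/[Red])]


Apply the Nernst equation: E = E0 + (RT/nF)*ln([Ox]/[Red])
Step 1: RT/nF = 8.314*303/(2*96485) = 0.01305458 V
Step 2: [Ox]/[Red] = 0.9065/0.8992 = 1.008118
Step 3: ln(1.008118) = 0.008085
Step 4: correction = 0.01305458 * 0.008085 = 0.0001 V
E = -1.183 + 0.0001 = -1.1829 V

-1.1829 V


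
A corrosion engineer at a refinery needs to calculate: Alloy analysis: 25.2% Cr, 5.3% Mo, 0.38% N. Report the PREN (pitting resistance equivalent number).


Apply the PREN formula: PREN = Cr + 3.3*Mo + 16*N
PREN = 25.2 + 3.3*5.3 + 16*0.38
PREN = 25.2 + 17.49 + 6.08 = 48.77

48.77


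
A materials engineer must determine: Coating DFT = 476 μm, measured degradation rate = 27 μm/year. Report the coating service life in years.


Service life = thickness / degradation rate
Life = 476 / 27 = 17.6 years

17.6 years


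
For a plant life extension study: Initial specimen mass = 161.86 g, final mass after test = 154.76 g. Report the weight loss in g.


Weight loss = initial − final
WL = 161.86 − 154.76 = 7.1 g

7.1 g


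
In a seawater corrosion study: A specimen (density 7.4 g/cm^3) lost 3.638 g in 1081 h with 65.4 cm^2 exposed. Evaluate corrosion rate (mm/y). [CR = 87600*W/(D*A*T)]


Apply the mm/y weight-loss relation: CR = 87600 * W / (D * A * T)
Numerator: 87600 * 3.638 = 318688.8
Denominator: 7.4 * 65.4 * 1081 = 523160.76
CR = 318688.8 / 523160.76 = 0.6092 mm/y

0.6092 mm/y


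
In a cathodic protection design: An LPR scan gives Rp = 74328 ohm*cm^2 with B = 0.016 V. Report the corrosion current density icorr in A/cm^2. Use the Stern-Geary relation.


Apply the Stern-Geary relation: icorr = B / Rp
icorr = 0.016 / 74328 = 2.153×10^-7 A/cm^2

2.153×10^-7 A/cm^2


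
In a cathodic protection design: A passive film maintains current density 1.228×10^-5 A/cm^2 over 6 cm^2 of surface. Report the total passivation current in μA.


I = i_pass * A, then convert A → μA (×10^6)
I = 1.228×10^-5 * 6 * 10^6 = 73.68 μA

73.68 μA


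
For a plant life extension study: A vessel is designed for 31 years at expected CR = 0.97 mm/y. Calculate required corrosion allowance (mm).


Corrosion allowance = CR × design life
CA = 0.97 * 31 = 30.07 mm

30.07 mm


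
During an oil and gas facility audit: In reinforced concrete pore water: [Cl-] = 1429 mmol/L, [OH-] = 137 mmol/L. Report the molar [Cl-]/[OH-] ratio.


Threshold parameter = [Cl-] / [OH-] (molar basis; both in mmol/L, so units cancel)
Ratio = 1429 / 137 = 10.43

10.43


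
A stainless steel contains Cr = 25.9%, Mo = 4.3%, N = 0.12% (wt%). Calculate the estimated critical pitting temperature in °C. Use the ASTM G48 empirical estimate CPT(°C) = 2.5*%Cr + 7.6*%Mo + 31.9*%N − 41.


Apply the ASTM G48 empirical CPT estimate: CPT(°C) = 2.5*%Cr + 7.6*%Mo + 31.9*%N − 41
2.5*25.9 = 64.75; 7.6*4.3 = 32.68; 31.9*0.12 = 3.828
CPT = 64.75 + 32.68 + 3.828 − 41 = 60.258 °C
Rounded to 0.1 °C: CPT ≈ 60.3 °C

60.3 °C


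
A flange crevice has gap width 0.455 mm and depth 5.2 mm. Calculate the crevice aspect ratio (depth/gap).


Aspect ratio = depth / gap
Ratio = 5.2 / 0.455 = 11.4

11.4


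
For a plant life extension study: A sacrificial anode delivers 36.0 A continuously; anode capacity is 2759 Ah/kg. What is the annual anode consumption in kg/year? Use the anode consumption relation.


Annual consumption = current * hours per year / capacity
Rate = 36.0 * 8760 / 2759 = 114.3 kg/year

114.3 kg/year


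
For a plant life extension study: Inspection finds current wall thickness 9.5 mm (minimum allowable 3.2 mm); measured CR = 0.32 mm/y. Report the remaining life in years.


Apply the remaining-life relation: RL = (t_current − t_min) / CR
RL = (9.5 − 3.2) / 0.32 = 6.3 / 0.32 = 19.7 years

19.7 years


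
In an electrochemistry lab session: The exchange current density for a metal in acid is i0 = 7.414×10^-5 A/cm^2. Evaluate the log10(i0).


i0 = 7.414×10^-5 A/cm^2
log10(i0) = -4.13

-4.13


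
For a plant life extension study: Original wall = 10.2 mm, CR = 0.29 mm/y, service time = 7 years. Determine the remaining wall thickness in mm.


Remaining wall = original − CR × time
t = 10.2 − 0.29*7 = 10.2 − 2.03 = 8.17 mm

8.17 mm


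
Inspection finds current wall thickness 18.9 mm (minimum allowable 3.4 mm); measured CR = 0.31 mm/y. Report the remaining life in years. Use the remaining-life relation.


Apply the remaining-life relation: RL = (t_current − t_min) / CR
RL = (18.9 − 3.4) / 0.31 = 15.5 / 0.31 = 50.0 years

50.0 years


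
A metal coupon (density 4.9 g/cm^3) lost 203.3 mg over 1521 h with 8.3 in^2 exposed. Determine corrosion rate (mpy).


Apply the mpy weight-loss relation: CR = 534 * W / (D * A * T)
Numerator: 534 * 203.3 = 108562.2
Denominator: 4.9 * 8.3 * 1521 = 61859.07
CR = 108562.2 / 61859.07 = 1.755 mpy

1.755 mpy


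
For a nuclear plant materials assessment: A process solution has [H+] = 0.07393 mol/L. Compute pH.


pH = −log10[H+]
pH = −log10(0.07393) = 1.13

1.13


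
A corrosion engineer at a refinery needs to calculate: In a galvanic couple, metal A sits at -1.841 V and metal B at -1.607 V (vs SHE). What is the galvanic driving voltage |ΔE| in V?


Driving voltage is the absolute potential difference.
|ΔE| = |-1.841 − (-1.607)| = 0.234 V

0.234 V


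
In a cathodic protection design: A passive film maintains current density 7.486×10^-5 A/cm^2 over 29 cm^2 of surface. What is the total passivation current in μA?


I = i_pass * A, then convert A → μA (×10^6)
I = 7.486×10^-5 * 29 * 10^6 = 2170.94 μA

2170.94 μA


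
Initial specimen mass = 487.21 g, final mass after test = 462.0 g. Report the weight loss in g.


Weight loss = initial − final
WL = 487.21 − 462.0 = 25.21 g

25.21 g


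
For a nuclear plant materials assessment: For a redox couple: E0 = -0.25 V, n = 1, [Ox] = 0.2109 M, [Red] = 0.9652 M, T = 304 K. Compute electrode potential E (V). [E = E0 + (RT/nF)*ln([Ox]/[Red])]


Apply the Nernst equation: E = E0 + (RT/nF)*ln([Ox]/[Red])
Step 1: RT/nF = 8.314*304/(1*96485) = 0.02619533 V
Step 2: [Ox]/[Red] = 0.2109/0.9652 = 0.218504
Step 3: ln(0.218504) = -1.520951
Step 4: correction = 0.02619533 * -1.520951 = -0.0398 V
E = -0.25 + -0.0398 = -0.2898 V

-0.2898 V


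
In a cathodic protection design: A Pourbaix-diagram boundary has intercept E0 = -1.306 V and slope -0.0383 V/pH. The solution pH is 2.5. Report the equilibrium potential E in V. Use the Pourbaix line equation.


Apply the Pourbaix line equation: E = E0 + slope*pH
E = -1.306 + (-0.0383)*2.5 = -1.306 + (-0.09575) = -1.40175 V
Rounded to 3 decimal places: E = -1.402 V

-1.402 V


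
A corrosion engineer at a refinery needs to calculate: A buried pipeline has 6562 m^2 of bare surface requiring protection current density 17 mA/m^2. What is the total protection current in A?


I = area * current density, then convert mA → A (÷1000)
I = 6562 * 17 / 1000 = 111.55 A

111.55 A


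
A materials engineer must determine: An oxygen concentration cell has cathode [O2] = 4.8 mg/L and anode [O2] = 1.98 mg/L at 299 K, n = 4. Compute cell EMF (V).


Apply the Nernst concentration-cell relation: E = (RT/nF)*ln(C_cathode/C_anode)
RT/nF = 8.314*299/(4*96485) = 0.00644112 V
ln(4.8/1.98) = 0.88552
E = 0.00644112 * 0.88552 = 0.0057 V

0.0057 V


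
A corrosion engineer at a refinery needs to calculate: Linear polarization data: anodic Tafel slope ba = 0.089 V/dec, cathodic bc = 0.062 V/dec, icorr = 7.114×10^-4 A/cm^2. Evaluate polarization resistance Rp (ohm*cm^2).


Apply the Stern-Geary equation: Rp = ba*bc / (2.303*icorr*(ba+bc))
ba*bc = 0.089*0.062 = 0.005518
ba+bc = 0.151; 2.303*icorr*(ba+bc) = 2.303*7.114×10^-4*0.151 = 2.4739148×10^-4
Rp = 0.005518 / 2.4739148×10^-4 = 22.3 ohm*cm^2

22.3 ohm*cm^2


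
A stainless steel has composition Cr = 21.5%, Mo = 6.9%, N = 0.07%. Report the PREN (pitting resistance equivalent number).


Apply the PREN formula: PREN = Cr + 3.3*Mo + 16*N
PREN = 21.5 + 3.3*6.9 + 16*0.07
PREN = 21.5 + 22.77 + 1.12 = 45.39

45.39


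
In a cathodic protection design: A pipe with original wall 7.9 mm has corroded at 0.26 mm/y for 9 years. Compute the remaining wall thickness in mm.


Remaining wall = original − CR × time
t = 7.9 − 0.26*9 = 7.9 − 2.34 = 5.56 mm

5.56 mm


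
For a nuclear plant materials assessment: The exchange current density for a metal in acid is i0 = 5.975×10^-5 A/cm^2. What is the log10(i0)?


i0 = 5.975×10^-5 A/cm^2
log10(i0) = -4.224

-4.224


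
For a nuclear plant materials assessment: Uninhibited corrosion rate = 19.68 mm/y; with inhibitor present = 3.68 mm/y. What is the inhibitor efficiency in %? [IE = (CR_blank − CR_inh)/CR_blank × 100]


Apply the inhibitor-efficiency definition: IE = (CR_blank − CR_inh)/CR_blank × 100
IE = (19.68 − 3.68) / 19.68 × 100
IE = 16.0 / 19.68 × 100 = 81.3 %

81.3 %


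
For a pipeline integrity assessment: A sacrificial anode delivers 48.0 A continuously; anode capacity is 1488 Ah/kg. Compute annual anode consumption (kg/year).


Annual consumption = current * hours per year / capacity
Rate = 48.0 * 8760 / 1488 = 282.6 kg/year

282.6 kg/year


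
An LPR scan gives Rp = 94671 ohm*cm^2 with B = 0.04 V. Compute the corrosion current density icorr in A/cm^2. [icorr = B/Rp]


Apply the Stern-Geary relation: icorr = B / Rp
icorr = 0.04 / 94671 = 4.225×10^-7 A/cm^2

4.225×10^-7 A/cm^2


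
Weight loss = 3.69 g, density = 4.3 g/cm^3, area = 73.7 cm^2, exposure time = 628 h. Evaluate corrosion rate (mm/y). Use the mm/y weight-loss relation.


Apply the mm/y weight-loss relation: CR = 87600 * W / (D * A * T)
Numerator: 87600 * 3.69 = 323244.0
Denominator: 4.3 * 73.7 * 628 = 199019.48
CR = 323244.0 / 199019.48 = 1.6242 mm/y

1.6242 mm/y


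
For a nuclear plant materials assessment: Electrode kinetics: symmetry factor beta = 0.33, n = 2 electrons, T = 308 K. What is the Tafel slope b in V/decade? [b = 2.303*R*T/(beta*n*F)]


Apply the Tafel slope relation: b = 2.303*R*T/(beta*n*F)
Numerator: 2.303 * 8.314 * 308 = 5897.32
Denominator: 0.33 * 2 * 96485 = 63680.1
b = 5897.32 / 63680.1 = 0.0926 V/decade

0.0926 V/decade


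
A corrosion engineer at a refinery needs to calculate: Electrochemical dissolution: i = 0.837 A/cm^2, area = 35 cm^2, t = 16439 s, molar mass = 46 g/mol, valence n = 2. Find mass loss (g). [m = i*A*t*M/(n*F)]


Apply Faraday's law: m = i*A*t*M / (n*F)
Total charge passed Q = i*A*t = 0.837*35*16439 = 481580.505 C
m = Q*M/(n*F) = 481580.505*46/(2*96485) = 114.79869 g

114.79869 g


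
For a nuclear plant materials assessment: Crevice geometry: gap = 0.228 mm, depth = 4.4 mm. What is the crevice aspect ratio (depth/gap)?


Aspect ratio = depth / gap
Ratio = 4.4 / 0.228 = 19.3

19.3


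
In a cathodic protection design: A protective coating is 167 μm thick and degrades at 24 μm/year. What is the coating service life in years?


Service life = thickness / degradation rate
Life = 167 / 24 = 7.0 years

7.0 years


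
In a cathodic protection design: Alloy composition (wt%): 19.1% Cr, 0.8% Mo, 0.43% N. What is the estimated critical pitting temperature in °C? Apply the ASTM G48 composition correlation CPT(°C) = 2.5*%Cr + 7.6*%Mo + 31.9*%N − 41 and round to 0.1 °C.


Apply the ASTM G48 empirical CPT estimate: CPT(°C) = 2.5*%Cr + 7.6*%Mo + 31.9*%N − 41
2.5*19.1 = 47.75; 7.6*0.8 = 6.08; 31.9*0.43 = 13.717
CPT = 47.75 + 6.08 + 13.717 − 41 = 26.547 °C
Rounded to 0.1 °C: CPT ≈ 26.5 °C

26.5 °C


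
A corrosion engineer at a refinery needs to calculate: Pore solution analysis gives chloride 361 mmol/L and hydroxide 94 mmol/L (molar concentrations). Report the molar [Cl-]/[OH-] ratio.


Threshold parameter = [Cl-] / [OH-] (molar basis; both in mmol/L, so units cancel)
Ratio = 361 / 94 = 3.84

3.84


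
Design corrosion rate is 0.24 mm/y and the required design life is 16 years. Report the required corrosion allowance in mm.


Corrosion allowance = CR × design life
CA = 0.24 * 16 = 3.84 mm

3.84 mm


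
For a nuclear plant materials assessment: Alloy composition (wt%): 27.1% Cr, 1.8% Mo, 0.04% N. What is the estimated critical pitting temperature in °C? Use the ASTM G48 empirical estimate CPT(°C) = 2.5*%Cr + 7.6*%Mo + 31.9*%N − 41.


Apply the ASTM G48 empirical CPT estimate: CPT(°C) = 2.5*%Cr + 7.6*%Mo + 31.9*%N − 41
2.5*27.1 = 67.75; 7.6*1.8 = 13.68; 31.9*0.04 = 1.276
CPT = 67.75 + 13.68 + 1.276 − 41 = 41.706 °C
Rounded to 0.1 °C: CPT ≈ 41.7 °C

41.7 °C


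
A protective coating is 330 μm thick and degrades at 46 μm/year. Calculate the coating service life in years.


Service life = thickness / degradation rate
Life = 330 / 46 = 7.2 years

7.2 years


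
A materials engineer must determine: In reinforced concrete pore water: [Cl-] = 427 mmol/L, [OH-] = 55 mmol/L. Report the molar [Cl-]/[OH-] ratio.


Threshold parameter = [Cl-] / [OH-] (molar basis; both in mmol/L, so units cancel)
Ratio = 427 / 55 = 7.76

7.76


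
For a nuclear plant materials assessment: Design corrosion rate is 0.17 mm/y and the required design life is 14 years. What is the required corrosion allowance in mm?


Corrosion allowance = CR × design life
CA = 0.17 * 14 = 2.38 mm

2.38 mm


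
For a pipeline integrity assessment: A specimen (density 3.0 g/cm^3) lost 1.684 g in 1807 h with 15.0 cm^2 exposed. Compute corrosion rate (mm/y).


Apply the mm/y weight-loss relation: CR = 87600 * W / (D * A * T)
Numerator: 87600 * 1.684 = 147518.4
Denominator: 3.0 * 15.0 * 1807 = 81315.0
CR = 147518.4 / 81315.0 = 1.8142 mm/y

1.8142 mm/y


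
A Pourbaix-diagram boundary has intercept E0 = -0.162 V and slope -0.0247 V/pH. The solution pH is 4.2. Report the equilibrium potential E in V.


Apply the Pourbaix line equation: E = E0 + slope*pH
E = -0.162 + (-0.0247)*4.2 = -0.162 + (-0.10374) = -0.26574 V
Rounded to 4 decimal places: E = -0.2657 V

-0.2657 V


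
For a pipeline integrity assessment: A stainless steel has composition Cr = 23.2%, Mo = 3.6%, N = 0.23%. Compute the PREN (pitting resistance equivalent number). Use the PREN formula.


Apply the PREN formula: PREN = Cr + 3.3*Mo + 16*N
PREN = 23.2 + 3.3*3.6 + 16*0.23
PREN = 23.2 + 11.88 + 3.68 = 38.76

38.76


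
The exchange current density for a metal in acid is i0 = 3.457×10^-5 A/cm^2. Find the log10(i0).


i0 = 3.457×10^-5 A/cm^2
log10(i0) = -4.461

-4.461


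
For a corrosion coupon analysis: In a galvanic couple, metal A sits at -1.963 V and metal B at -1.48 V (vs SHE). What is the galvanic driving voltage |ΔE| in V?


Driving voltage is the absolute potential difference.
|ΔE| = |-1.963 − (-1.48)| = 0.483 V

0.483 V


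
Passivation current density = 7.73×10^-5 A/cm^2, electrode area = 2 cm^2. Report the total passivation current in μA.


I = i_pass * A, then convert A → μA (×10^6)
I = 7.73×10^-5 * 2 * 10^6 = 154.6 μA

154.6 μA


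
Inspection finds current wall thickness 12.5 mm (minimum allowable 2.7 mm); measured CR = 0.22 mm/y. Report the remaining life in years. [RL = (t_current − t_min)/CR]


Apply the remaining-life relation: RL = (t_current − t_min) / CR
RL = (12.5 − 2.7) / 0.22 = 9.8 / 0.22 = 44.5 years

44.5 years


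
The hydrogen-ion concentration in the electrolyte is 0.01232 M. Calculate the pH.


pH = −log10[H+]
pH = −log10(0.01232) = 1.91

1.91


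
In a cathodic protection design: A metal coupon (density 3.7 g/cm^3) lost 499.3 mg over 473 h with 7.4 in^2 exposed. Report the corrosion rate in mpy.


Apply the mpy weight-loss relation: CR = 534 * W / (D * A * T)
Numerator: 534 * 499.3 = 266626.2
Denominator: 3.7 * 7.4 * 473 = 12950.74
CR = 266626.2 / 12950.74 = 20.588 mpy

20.588 mpy


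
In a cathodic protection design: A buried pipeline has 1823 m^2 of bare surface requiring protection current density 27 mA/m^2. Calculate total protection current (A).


I = area * current density, then convert mA → A (÷1000)
I = 1823 * 27 / 1000 = 49.22 A

49.22 A


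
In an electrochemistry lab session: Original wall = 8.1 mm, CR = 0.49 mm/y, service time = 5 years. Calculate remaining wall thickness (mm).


Remaining wall = original − CR × time
t = 8.1 − 0.49*5 = 8.1 − 2.45 = 5.65 mm

5.65 mm


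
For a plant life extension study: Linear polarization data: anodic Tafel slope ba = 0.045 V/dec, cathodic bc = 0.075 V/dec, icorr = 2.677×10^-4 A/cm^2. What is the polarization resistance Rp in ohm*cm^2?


Apply the Stern-Geary equation: Rp = ba*bc / (2.303*icorr*(ba+bc))
ba*bc = 0.045*0.075 = 0.003375
ba+bc = 0.12; 2.303*icorr*(ba+bc) = 2.303*2.677×10^-4*0.12 = 7.3981572×10^-5
Rp = 0.003375 / 7.3981572×10^-5 = 45.6 ohm*cm^2

45.6 ohm*cm^2


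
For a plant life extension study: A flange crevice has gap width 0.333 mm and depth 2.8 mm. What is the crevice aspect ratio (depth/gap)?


Aspect ratio = depth / gap
Ratio = 2.8 / 0.333 = 8.4

8.4


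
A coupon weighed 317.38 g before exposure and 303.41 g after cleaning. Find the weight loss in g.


Weight loss = initial − final
WL = 317.38 − 303.41 = 13.97 g

13.97 g


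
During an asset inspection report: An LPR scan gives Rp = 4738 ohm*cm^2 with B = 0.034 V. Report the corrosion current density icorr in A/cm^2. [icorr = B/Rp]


Apply the Stern-Geary relation: icorr = B / Rp
icorr = 0.034 / 4738 = 7.176×10^-6 A/cm^2

7.176×10^-6 A/cm^2


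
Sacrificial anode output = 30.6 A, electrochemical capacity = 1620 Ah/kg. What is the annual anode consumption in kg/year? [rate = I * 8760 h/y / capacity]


Annual consumption = current * hours per year / capacity
Rate = 30.6 * 8760 / 1620 = 165.5 kg/year

165.5 kg/year


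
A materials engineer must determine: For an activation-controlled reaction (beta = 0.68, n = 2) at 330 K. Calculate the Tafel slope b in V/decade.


Apply the Tafel slope relation: b = 2.303*R*T/(beta*n*F)
Numerator: 2.303 * 8.314 * 330 = 6318.56
Denominator: 0.68 * 2 * 96485 = 131219.6
b = 6318.56 / 131219.6 = 0.048 V/decade

0.048 V/decade


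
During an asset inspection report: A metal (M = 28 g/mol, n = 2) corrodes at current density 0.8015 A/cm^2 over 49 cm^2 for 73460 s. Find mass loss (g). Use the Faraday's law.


Apply Faraday's law: m = i*A*t*M / (n*F)
Total charge passed Q = i*A*t = 0.8015*49*73460 = 2885031.31 C
m = Q*M/(n*F) = 2885031.31*28/(2*96485) = 418.61884 g

418.61884 g


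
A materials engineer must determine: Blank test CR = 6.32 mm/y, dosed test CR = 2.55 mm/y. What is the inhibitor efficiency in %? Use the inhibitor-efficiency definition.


Apply the inhibitor-efficiency definition: IE = (CR_blank − CR_inh)/CR_blank × 100
IE = (6.32 − 2.55) / 6.32 × 100
IE = 3.77 / 6.32 × 100 = 59.7 %

59.7 %


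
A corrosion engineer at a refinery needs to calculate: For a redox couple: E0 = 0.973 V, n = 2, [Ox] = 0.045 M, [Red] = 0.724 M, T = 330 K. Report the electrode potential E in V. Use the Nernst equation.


Apply the Nernst equation: E = E0 + (RT/nF)*ln([Ox]/[Red])
Step 1: RT/nF = 8.314*330/(2*96485) = 0.01421786 V
Step 2: [Ox]/[Red] = 0.045/0.724 = 0.062155
Step 3: ln(0.062155) = -2.778124
Step 4: correction = 0.01421786 * -2.778124 = -0.0395 V
E = 0.973 + -0.0395 = 0.9335 V

0.9335 V


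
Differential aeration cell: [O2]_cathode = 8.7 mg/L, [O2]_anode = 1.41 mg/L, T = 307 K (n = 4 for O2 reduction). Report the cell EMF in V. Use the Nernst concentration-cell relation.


Apply the Nernst concentration-cell relation: E = (RT/nF)*ln(C_cathode/C_anode)
RT/nF = 8.314*307/(4*96485) = 0.00661346 V
ln(8.7/1.41) = 1.81973
E = 0.00661346 * 1.81973 = 0.01203 V

0.01203 V


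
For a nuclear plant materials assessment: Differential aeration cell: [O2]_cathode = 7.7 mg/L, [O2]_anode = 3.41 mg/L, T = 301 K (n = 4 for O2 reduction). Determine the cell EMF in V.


Apply the Nernst concentration-cell relation: E = (RT/nF)*ln(C_cathode/C_anode)
RT/nF = 8.314*301/(4*96485) = 0.0064842 V
ln(7.7/3.41) = 0.81451
E = 0.0064842 * 0.81451 = 0.00528 V

0.00528 V


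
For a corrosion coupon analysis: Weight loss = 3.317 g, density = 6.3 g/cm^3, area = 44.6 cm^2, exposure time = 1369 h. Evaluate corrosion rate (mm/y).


Apply the mm/y weight-loss relation: CR = 87600 * W / (D * A * T)
Numerator: 87600 * 3.317 = 290569.2
Denominator: 6.3 * 44.6 * 1369 = 384661.62
CR = 290569.2 / 384661.62 = 0.75539 mm/y

0.75539 mm/y


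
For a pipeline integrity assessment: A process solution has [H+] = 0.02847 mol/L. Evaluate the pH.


pH = −log10[H+]
pH = −log10(0.02847) = 1.55

1.55


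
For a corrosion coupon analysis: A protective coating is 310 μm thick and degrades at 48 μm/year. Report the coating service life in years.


Service life = thickness / degradation rate
Life = 310 / 48 = 6.5 years

6.5 years


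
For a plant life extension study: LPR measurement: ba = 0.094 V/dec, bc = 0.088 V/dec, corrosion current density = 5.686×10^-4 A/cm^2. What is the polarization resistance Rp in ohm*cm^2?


Apply the Stern-Geary equation: Rp = ba*bc / (2.303*icorr*(ba+bc))
ba*bc = 0.094*0.088 = 0.008272
ba+bc = 0.182; 2.303*icorr*(ba+bc) = 2.303*5.686×10^-4*0.182 = 2.3832642×10^-4
Rp = 0.008272 / 2.3832642×10^-4 = 34.71 ohm*cm^2

34.71 ohm*cm^2


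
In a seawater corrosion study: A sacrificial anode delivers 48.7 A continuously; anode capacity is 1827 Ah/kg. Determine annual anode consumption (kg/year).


Annual consumption = current * hours per year / capacity
Rate = 48.7 * 8760 / 1827 = 233.5 kg/year

233.5 kg/year


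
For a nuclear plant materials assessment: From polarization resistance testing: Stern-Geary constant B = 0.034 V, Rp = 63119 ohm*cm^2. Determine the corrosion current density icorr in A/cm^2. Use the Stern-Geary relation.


Apply the Stern-Geary relation: icorr = B / Rp
icorr = 0.034 / 63119 = 5.387×10^-7 A/cm^2

5.387×10^-7 A/cm^2


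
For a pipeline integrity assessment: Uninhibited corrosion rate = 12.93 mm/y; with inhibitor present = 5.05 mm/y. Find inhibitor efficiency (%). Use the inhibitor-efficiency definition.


Apply the inhibitor-efficiency definition: IE = (CR_blank − CR_inh)/CR_blank × 100
IE = (12.93 − 5.05) / 12.93 × 100
IE = 7.88 / 12.93 × 100 = 60.9 %

60.9 %


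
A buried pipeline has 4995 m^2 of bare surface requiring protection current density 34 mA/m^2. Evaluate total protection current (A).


I = area * current density, then convert mA → A (÷1000)
I = 4995 * 34 / 1000 = 169.83 A

169.83 A


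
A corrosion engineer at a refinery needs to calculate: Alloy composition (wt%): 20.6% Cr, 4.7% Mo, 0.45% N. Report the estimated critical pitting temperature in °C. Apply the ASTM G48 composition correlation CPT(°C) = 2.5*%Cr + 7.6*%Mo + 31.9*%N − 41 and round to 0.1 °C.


Apply the ASTM G48 empirical CPT estimate: CPT(°C) = 2.5*%Cr + 7.6*%Mo + 31.9*%N − 41
2.5*20.6 = 51.5; 7.6*4.7 = 35.72; 31.9*0.45 = 14.355
CPT = 51.5 + 35.72 + 14.355 − 41 = 60.575 °C
Rounded to 0.1 °C: CPT ≈ 60.6 °C

60.6 °C


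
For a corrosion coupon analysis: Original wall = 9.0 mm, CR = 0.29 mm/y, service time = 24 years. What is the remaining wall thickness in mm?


Remaining wall = original − CR × time
t = 9.0 − 0.29*24 = 9.0 − 6.96 = 2.04 mm

2.04 mm


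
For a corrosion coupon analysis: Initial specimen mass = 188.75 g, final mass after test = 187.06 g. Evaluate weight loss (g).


Weight loss = initial − final
WL = 188.75 − 187.06 = 1.69 g

1.69 g


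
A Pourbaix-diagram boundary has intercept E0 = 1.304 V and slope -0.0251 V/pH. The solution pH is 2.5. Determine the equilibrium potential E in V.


Apply the Pourbaix line equation: E = E0 + slope*pH
E = 1.304 + (-0.0251)*2.5 = 1.304 + (-0.06275) = 1.24125 V
Rounded to 4 decimal places: E = 1.2413 V

1.2413 V


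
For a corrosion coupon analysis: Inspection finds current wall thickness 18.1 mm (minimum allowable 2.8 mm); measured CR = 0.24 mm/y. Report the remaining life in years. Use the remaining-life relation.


Apply the remaining-life relation: RL = (t_current − t_min) / CR
RL = (18.1 − 2.8) / 0.24 = 15.3 / 0.24 = 63.8 years

63.8 years
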